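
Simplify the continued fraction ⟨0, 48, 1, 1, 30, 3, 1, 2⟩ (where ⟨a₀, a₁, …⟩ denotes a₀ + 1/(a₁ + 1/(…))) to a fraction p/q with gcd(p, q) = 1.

677/32840

a_0 = 0: 0/1
a_1 = 48: 1/48
a_2 = 1: 1/49
a_3 = 1: 2/97
a_4 = 30: 61/2959
a_5 = 3: 185/8974
a_6 = 1: 246/11933
a_7 = 2: 677/32840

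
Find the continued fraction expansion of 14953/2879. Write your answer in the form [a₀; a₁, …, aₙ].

[5; 5, 6, 3, 1, 2, 2, 3]

⌊14953/2879⌋ = 5, remainder 558
⌊2879/558⌋ = 5, remainder 89
⌊558/89⌋ = 6, remainder 24
⌊89/24⌋ = 3, remainder 17
⌊24/17⌋ = 1, remainder 7
⌊17/7⌋ = 2, remainder 3
⌊7/3⌋ = 2, remainder 1
⌊3/1⌋ = 3, remainder 0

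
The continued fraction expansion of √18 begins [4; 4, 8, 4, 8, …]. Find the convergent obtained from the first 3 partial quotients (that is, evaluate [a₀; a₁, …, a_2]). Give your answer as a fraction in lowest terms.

Start with 8.
4 + 1/(8/1) = 4 + 1/8 = 33/8
4 + 1/(33/8) = 4 + 8/33 = 140/33

140/33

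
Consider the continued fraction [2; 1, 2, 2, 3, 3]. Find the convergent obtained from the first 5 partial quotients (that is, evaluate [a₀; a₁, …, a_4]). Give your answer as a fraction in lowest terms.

Work from the innermost term outward:
Start with 3.
2 + 1/(3/1) = 2 + 1/3 = 7/3
2 + 1/(7/3) = 2 + 3/7 = 17/7
1 + 1/(17/7) = 1 + 7/17 = 24/17
2 + 1/(24/17) = 2 + 17/24 = 65/24

65/24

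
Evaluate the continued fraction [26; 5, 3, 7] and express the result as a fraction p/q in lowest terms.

Collapse the nested fraction from the inside out:
Start with 7.
3 + 1/(7/1) = 3 + 1/7 = 22/7
5 + 1/(22/7) = 5 + 7/22 = 117/22
26 + 1/(117/22) = 26 + 22/117 = 3064/117

3064/117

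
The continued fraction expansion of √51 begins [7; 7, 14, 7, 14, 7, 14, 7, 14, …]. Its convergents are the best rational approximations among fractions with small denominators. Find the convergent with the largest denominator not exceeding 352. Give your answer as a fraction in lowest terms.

a_0 = 7: 7/1  (≤ bound)
a_1 = 7: 50/7  (≤ bound)
a_2 = 14: 707/99  (≤ bound)
a_3 = 7: 4999/700  (> 352, stop)

707/99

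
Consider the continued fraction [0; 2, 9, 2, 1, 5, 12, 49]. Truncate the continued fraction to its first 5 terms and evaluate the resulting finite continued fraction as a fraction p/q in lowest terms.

Start with 1.
2 + 1/(1/1) = 2 + 1/1 = 3/1
9 + 1/(3/1) = 9 + 1/3 = 28/3
2 + 1/(28/3) = 2 + 3/28 = 59/28
0 + 1/(59/28) = 0 + 28/59 = 28/59

28/59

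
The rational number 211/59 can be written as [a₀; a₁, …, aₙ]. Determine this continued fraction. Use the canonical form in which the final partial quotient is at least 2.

Repeatedly divide and take the remainder:
⌊211/59⌋ = 3, remainder 34
⌊59/34⌋ = 1, remainder 25
⌊34/25⌋ = 1, remainder 9
⌊25/9⌋ = 2, remainder 7
⌊9/7⌋ = 1, remainder 2
⌊7/2⌋ = 3, remainder 1
⌊2/1⌋ = 2, remainder 0

[3; 1, 1, 2, 1, 3, 2]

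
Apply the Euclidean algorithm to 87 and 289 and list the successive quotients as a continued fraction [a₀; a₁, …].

[0; 3, 3, 9, 3]

87 = 0·289 + 87, so a_0 = 0
289 = 3·87 + 28, so a_1 = 3
87 = 3·28 + 3, so a_2 = 3
28 = 9·3 + 1, so a_3 = 9
3 = 3·1 + 0, so a_4 = 3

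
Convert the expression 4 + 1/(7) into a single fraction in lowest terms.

29/7

Start with 7.
4 + 1/(7/1) = 4 + 1/7 = 29/7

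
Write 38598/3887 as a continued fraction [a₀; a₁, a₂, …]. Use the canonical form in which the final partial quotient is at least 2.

Repeatedly divide and take the remainder:
38598 ÷ 3887 → quotient 9, remainder 3615
3887 ÷ 3615 → quotient 1, remainder 272
3615 ÷ 272 → quotient 13, remainder 79
272 ÷ 79 → quotient 3, remainder 35
79 ÷ 35 → quotient 2, remainder 9
35 ÷ 9 → quotient 3, remainder 8
9 ÷ 8 → quotient 1, remainder 1
8 ÷ 1 → quotient 8, remainder 0

[9; 1, 13, 3, 2, 3, 1, 8]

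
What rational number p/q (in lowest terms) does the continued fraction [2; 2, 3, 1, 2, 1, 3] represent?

310/127

Collapse the nested fraction from the inside out:
Start with 3.
1 + 1/(3/1) = 1 + 1/3 = 4/3
2 + 1/(4/3) = 2 + 3/4 = 11/4
1 + 1/(11/4) = 1 + 4/11 = 15/11
3 + 1/(15/11) = 3 + 11/15 = 56/15
2 + 1/(56/15) = 2 + 15/56 = 127/56
2 + 1/(127/56) = 2 + 56/127 = 310/127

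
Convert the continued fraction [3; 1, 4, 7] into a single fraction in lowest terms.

137/36

Start with 7.
4 + 1/(7/1) = 4 + 1/7 = 29/7
1 + 1/(29/7) = 1 + 7/29 = 36/29
3 + 1/(36/29) = 3 + 29/36 = 137/36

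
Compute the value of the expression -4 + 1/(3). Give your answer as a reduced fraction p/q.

-11/3

Collapse the nested fraction from the inside out:
Start with 3.
-4 + 1/(3/1) = -4 + 1/3 = -11/3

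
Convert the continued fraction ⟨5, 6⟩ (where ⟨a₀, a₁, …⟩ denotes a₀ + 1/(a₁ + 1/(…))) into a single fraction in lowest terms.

31/6

Start with 6.
5 + 1/(6/1) = 5 + 1/6 = 31/6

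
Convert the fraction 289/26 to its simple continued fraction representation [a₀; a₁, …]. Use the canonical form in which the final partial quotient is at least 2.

289 = 11·26 + 3, so a_0 = 11
26 = 8·3 + 2, so a_1 = 8
3 = 1·2 + 1, so a_2 = 1
2 = 2·1 + 0, so a_3 = 2

[11; 8, 1, 2]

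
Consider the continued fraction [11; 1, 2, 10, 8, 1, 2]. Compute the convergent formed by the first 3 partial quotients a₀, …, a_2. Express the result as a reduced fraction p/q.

Start with 2.
1 + 1/(2/1) = 1 + 1/2 = 3/2
11 + 1/(3/2) = 11 + 2/3 = 35/3

35/3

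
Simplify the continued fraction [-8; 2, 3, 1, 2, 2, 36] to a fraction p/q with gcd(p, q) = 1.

-16245/2149

Collapse the nested fraction from the inside out:
Start with 36.
2 + 1/(36/1) = 2 + 1/36 = 73/36
2 + 1/(73/36) = 2 + 36/73 = 182/73
1 + 1/(182/73) = 1 + 73/182 = 255/182
3 + 1/(255/182) = 3 + 182/255 = 947/255
2 + 1/(947/255) = 2 + 255/947 = 2149/947
-8 + 1/(2149/947) = -8 + 947/2149 = -16245/2149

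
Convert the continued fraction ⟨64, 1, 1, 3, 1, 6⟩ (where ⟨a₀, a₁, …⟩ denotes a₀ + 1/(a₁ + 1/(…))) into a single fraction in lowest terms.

3938/61

Build up convergents one term at a time:
a_0 = 64: 64/1
a_1 = 1: 65/1
a_2 = 1: 129/2
a_3 = 3: 452/7
a_4 = 1: 581/9
a_5 = 6: 3938/61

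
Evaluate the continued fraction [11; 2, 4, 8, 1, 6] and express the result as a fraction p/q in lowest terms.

6547/572

Use the convergent recurrence hₖ = aₖ·hₖ₋₁ + hₖ₋₂ (and likewise for the denominators kₖ):
a_0 = 11: 11/1
a_1 = 2: 23/2
a_2 = 4: 103/9
a_3 = 8: 847/74
a_4 = 1: 950/83
a_5 = 6: 6547/572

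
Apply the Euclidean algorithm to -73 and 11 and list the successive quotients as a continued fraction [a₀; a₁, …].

[-7; 2, 1, 3]

Run the Euclidean algorithm, recording each quotient:
-73 = -7·11 + 4, so a_0 = -7
11 = 2·4 + 3, so a_1 = 2
4 = 1·3 + 1, so a_2 = 1
3 = 3·1 + 0, so a_3 = 3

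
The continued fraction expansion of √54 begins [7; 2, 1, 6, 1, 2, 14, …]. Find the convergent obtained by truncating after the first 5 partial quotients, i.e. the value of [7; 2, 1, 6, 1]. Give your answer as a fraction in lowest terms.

Collapse the nested fraction from the inside out:
Start with 1.
6 + 1/(1/1) = 6 + 1/1 = 7/1
1 + 1/(7/1) = 1 + 1/7 = 8/7
2 + 1/(8/7) = 2 + 7/8 = 23/8
7 + 1/(23/8) = 7 + 8/23 = 169/23

169/23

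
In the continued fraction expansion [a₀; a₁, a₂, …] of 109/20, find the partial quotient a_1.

Apply division with remainder until the remainder is 0:
⌊109/20⌋ = 5, remainder 9
⌊20/9⌋ = 2, remainder 2

2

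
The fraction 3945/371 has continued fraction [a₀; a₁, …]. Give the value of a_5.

1

Apply division with remainder until the remainder is 0:
3945 ÷ 371 → quotient 10, remainder 235
371 ÷ 235 → quotient 1, remainder 136
235 ÷ 136 → quotient 1, remainder 99
136 ÷ 99 → quotient 1, remainder 37
99 ÷ 37 → quotient 2, remainder 25
37 ÷ 25 → quotient 1, remainder 12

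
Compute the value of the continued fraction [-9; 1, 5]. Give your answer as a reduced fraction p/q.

-49/6

a_0 = -9: -9/1
a_1 = 1: -8/1
a_2 = 5: -49/6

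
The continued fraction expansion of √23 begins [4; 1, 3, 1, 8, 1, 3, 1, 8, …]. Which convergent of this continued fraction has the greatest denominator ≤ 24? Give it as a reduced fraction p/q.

a_0 = 4: 4/1  (≤ bound)
a_1 = 1: 5/1  (≤ bound)
a_2 = 3: 19/4  (≤ bound)
a_3 = 1: 24/5  (≤ bound)
a_4 = 8: 211/44  (> 24, stop)

24/5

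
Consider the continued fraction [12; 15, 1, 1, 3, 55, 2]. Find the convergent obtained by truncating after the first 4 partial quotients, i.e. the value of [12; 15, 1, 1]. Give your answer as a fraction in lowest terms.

374/31

Start with 1.
1 + 1/(1/1) = 1 + 1/1 = 2/1
15 + 1/(2/1) = 15 + 1/2 = 31/2
12 + 1/(31/2) = 12 + 2/31 = 374/31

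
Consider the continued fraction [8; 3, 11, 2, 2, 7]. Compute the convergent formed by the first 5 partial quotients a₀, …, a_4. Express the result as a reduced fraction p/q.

Start with 2.
2 + 1/(2/1) = 2 + 1/2 = 5/2
11 + 1/(5/2) = 11 + 2/5 = 57/5
3 + 1/(57/5) = 3 + 5/57 = 176/57
8 + 1/(176/57) = 8 + 57/176 = 1465/176

1465/176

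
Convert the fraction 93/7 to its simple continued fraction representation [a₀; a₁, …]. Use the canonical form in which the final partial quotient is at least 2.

[13; 3, 2]

Repeatedly divide and take the remainder:
93 ÷ 7 → quotient 13, remainder 2
7 ÷ 2 → quotient 3, remainder 1
2 ÷ 1 → quotient 2, remainder 0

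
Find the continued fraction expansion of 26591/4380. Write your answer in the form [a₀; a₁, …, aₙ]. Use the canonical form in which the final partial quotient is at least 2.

Run the Euclidean algorithm, recording each quotient:
26591 ÷ 4380 → quotient 6, remainder 311
4380 ÷ 311 → quotient 14, remainder 26
311 ÷ 26 → quotient 11, remainder 25
26 ÷ 25 → quotient 1, remainder 1
25 ÷ 1 → quotient 25, remainder 0

[6; 14, 11, 1, 25]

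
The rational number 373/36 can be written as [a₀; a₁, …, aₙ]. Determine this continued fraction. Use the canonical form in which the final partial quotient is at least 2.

[10; 2, 1, 3, 3]

⌊373/36⌋ = 10, remainder 13
⌊36/13⌋ = 2, remainder 10
⌊13/10⌋ = 1, remainder 3
⌊10/3⌋ = 3, remainder 1
⌊3/1⌋ = 3, remainder 0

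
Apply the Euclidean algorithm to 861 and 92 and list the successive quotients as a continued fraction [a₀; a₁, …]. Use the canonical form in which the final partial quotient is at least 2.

[9; 2, 1, 3, 1, 2, 2]

Apply division with remainder until the remainder is 0:
861 = 9·92 + 33, so a_0 = 9
92 = 2·33 + 26, so a_1 = 2
33 = 1·26 + 7, so a_2 = 1
26 = 3·7 + 5, so a_3 = 3
7 = 1·5 + 2, so a_4 = 1
5 = 2·2 + 1, so a_5 = 2
2 = 2·1 + 0, so a_6 = 2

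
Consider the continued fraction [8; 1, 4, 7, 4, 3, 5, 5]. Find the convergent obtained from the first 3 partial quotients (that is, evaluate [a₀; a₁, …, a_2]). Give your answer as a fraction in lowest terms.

Start with 4.
1 + 1/(4/1) = 1 + 1/4 = 5/4
8 + 1/(5/4) = 8 + 4/5 = 44/5

44/5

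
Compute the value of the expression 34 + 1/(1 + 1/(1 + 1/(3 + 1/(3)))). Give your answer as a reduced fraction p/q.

795/23

Start with 3.
3 + 1/(3/1) = 3 + 1/3 = 10/3
1 + 1/(10/3) = 1 + 3/10 = 13/10
1 + 1/(13/10) = 1 + 10/13 = 23/13
34 + 1/(23/13) = 34 + 13/23 = 795/23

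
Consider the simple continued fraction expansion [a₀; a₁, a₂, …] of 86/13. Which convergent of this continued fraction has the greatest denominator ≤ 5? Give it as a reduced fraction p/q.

a_0 = 6: 6/1  (≤ bound)
a_1 = 1: 7/1  (≤ bound)
a_2 = 1: 13/2  (≤ bound)
a_3 = 1: 20/3  (≤ bound)
a_4 = 1: 33/5  (≤ bound)
a_5 = 2: 86/13  (> 5, stop)

33/5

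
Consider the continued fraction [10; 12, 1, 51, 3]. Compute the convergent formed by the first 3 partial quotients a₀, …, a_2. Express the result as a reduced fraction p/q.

Build up convergents one term at a time:
a_0 = 10: 10/1
a_1 = 12: 121/12
a_2 = 1: 131/13

131/13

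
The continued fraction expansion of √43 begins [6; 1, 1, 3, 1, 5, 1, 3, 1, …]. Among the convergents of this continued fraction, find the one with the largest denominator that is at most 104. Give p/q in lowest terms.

a_0 = 6: 6/1  (≤ bound)
a_1 = 1: 7/1  (≤ bound)
a_2 = 1: 13/2  (≤ bound)
a_3 = 3: 46/7  (≤ bound)
a_4 = 1: 59/9  (≤ bound)
a_5 = 5: 341/52  (≤ bound)
a_6 = 1: 400/61  (≤ bound)
a_7 = 3: 1541/235  (> 104, stop)

400/61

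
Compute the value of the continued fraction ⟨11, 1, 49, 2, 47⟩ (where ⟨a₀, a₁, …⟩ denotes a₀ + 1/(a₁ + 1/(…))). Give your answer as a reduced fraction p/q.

57469/4797

a_0 = 11: 11/1
a_1 = 1: 12/1
a_2 = 49: 599/50
a_3 = 2: 1210/101
a_4 = 47: 57469/4797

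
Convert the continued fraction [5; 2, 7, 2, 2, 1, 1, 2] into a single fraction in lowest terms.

2685/491

Start with 2.
1 + 1/(2/1) = 1 + 1/2 = 3/2
1 + 1/(3/2) = 1 + 2/3 = 5/3
2 + 1/(5/3) = 2 + 3/5 = 13/5
2 + 1/(13/5) = 2 + 5/13 = 31/13
7 + 1/(31/13) = 7 + 13/31 = 230/31
2 + 1/(230/31) = 2 + 31/230 = 491/230
5 + 1/(491/230) = 5 + 230/491 = 2685/491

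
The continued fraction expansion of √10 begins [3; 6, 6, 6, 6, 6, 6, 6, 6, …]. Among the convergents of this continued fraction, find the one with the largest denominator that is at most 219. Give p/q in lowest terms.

a_0 = 3: 3/1  (≤ bound)
a_1 = 6: 19/6  (≤ bound)
a_2 = 6: 117/37  (≤ bound)
a_3 = 6: 721/228  (> 219, stop)

117/37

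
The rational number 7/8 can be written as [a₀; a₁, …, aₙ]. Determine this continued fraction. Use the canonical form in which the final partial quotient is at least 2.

7 ÷ 8 → quotient 0, remainder 7
8 ÷ 7 → quotient 1, remainder 1
7 ÷ 1 → quotient 7, remainder 0

[0; 1, 7]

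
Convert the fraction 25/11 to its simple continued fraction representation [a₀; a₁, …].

25 = 2·11 + 3, so a_0 = 2
11 = 3·3 + 2, so a_1 = 3
3 = 1·2 + 1, so a_2 = 1
2 = 2·1 + 0, so a_3 = 2

[2; 3, 1, 2]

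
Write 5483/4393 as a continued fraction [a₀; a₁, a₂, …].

⌊5483/4393⌋ = 1, remainder 1090
⌊4393/1090⌋ = 4, remainder 33
⌊1090/33⌋ = 33, remainder 1
⌊33/1⌋ = 33, remainder 0

[1; 4, 33, 33]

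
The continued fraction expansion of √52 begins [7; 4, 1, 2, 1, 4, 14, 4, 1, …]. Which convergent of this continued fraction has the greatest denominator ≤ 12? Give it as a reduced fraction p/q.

36/5

List convergents until the denominator exceeds the bound:
a_0 = 7: 7/1  (≤ bound)
a_1 = 4: 29/4  (≤ bound)
a_2 = 1: 36/5  (≤ bound)
a_3 = 2: 101/14  (> 12, stop)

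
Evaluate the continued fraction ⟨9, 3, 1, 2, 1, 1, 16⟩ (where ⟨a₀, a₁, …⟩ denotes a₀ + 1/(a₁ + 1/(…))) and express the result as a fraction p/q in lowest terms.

Use the convergent recurrence hₖ = aₖ·hₖ₋₁ + hₖ₋₂ (and likewise for the denominators kₖ):
a_0 = 9: 9/1
a_1 = 3: 28/3
a_2 = 1: 37/4
a_3 = 2: 102/11
a_4 = 1: 139/15
a_5 = 1: 241/26
a_6 = 16: 3995/431

3995/431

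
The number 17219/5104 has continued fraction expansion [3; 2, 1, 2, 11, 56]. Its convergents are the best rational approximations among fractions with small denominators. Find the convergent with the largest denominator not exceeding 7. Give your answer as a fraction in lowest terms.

List convergents until the denominator exceeds the bound:
a_0 = 3: 3/1  (≤ bound)
a_1 = 2: 7/2  (≤ bound)
a_2 = 1: 10/3  (≤ bound)
a_3 = 2: 27/8  (> 7, stop)

10/3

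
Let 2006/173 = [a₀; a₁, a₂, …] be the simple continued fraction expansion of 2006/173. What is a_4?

⌊2006/173⌋ = 11, remainder 103
⌊173/103⌋ = 1, remainder 70
⌊103/70⌋ = 1, remainder 33
⌊70/33⌋ = 2, remainder 4
⌊33/4⌋ = 8, remainder 1

8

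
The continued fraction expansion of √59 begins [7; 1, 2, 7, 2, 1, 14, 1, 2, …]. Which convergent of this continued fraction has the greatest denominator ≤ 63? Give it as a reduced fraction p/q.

361/47

a_0 = 7: 7/1  (≤ bound)
a_1 = 1: 8/1  (≤ bound)
a_2 = 2: 23/3  (≤ bound)
a_3 = 7: 169/22  (≤ bound)
a_4 = 2: 361/47  (≤ bound)
a_5 = 1: 530/69  (> 63, stop)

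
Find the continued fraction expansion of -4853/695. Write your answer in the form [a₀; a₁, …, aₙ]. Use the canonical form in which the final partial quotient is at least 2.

Apply division with remainder until the remainder is 0:
-4853 = -7·695 + 12, so a_0 = -7
695 = 57·12 + 11, so a_1 = 57
12 = 1·11 + 1, so a_2 = 1
11 = 11·1 + 0, so a_3 = 11

[-7; 57, 1, 11]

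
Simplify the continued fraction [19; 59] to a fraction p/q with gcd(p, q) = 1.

Start with 59.
19 + 1/(59/1) = 19 + 1/59 = 1122/59

1122/59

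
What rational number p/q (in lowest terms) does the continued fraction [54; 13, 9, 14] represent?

90037/1665

a_0 = 54: 54/1
a_1 = 13: 703/13
a_2 = 9: 6381/118
a_3 = 14: 90037/1665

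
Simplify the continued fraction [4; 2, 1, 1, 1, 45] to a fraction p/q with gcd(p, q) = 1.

Start with 45.
1 + 1/(45/1) = 1 + 1/45 = 46/45
1 + 1/(46/45) = 1 + 45/46 = 91/46
1 + 1/(91/46) = 1 + 46/91 = 137/91
2 + 1/(137/91) = 2 + 91/137 = 365/137
4 + 1/(365/137) = 4 + 137/365 = 1597/365

1597/365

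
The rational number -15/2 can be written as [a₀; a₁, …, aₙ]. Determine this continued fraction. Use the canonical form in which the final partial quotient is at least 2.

[-8; 2]

-15 ÷ 2 → quotient -8, remainder 1
2 ÷ 1 → quotient 2, remainder 0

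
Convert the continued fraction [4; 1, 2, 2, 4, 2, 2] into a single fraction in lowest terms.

796/169

Compute successive convergents:
a_0 = 4: 4/1
a_1 = 1: 5/1
a_2 = 2: 14/3
a_3 = 2: 33/7
a_4 = 4: 146/31
a_5 = 2: 325/69
a_6 = 2: 796/169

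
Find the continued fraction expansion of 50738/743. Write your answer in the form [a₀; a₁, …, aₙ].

50738 ÷ 743 → quotient 68, remainder 214
743 ÷ 214 → quotient 3, remainder 101
214 ÷ 101 → quotient 2, remainder 12
101 ÷ 12 → quotient 8, remainder 5
12 ÷ 5 → quotient 2, remainder 2
5 ÷ 2 → quotient 2, remainder 1
2 ÷ 1 → quotient 2, remainder 0

[68; 3, 2, 8, 2, 2, 2]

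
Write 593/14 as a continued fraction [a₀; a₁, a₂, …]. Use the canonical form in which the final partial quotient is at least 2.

[42; 2, 1, 4]

Apply division with remainder until the remainder is 0:
593 ÷ 14 → quotient 42, remainder 5
14 ÷ 5 → quotient 2, remainder 4
5 ÷ 4 → quotient 1, remainder 1
4 ÷ 1 → quotient 4, remainder 0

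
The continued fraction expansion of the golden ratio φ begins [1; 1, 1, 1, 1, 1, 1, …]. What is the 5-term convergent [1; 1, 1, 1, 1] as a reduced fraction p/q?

8/5

Start with 1.
1 + 1/(1/1) = 1 + 1/1 = 2/1
1 + 1/(2/1) = 1 + 1/2 = 3/2
1 + 1/(3/2) = 1 + 2/3 = 5/3
1 + 1/(5/3) = 1 + 3/5 = 8/5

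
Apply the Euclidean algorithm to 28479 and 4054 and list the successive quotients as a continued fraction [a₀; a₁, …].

[7; 40, 7, 4, 1, 2]

Run the Euclidean algorithm, recording each quotient:
28479 ÷ 4054 → quotient 7, remainder 101
4054 ÷ 101 → quotient 40, remainder 14
101 ÷ 14 → quotient 7, remainder 3
14 ÷ 3 → quotient 4, remainder 2
3 ÷ 2 → quotient 1, remainder 1
2 ÷ 1 → quotient 2, remainder 0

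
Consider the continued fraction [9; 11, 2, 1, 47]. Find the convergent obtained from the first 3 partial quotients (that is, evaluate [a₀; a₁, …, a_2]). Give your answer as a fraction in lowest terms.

209/23

Starting at the tail and folding back:
Start with 2.
11 + 1/(2/1) = 11 + 1/2 = 23/2
9 + 1/(23/2) = 9 + 2/23 = 209/23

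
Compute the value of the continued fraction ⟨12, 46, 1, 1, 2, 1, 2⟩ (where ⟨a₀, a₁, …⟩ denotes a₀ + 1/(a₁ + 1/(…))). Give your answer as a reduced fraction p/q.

10639/885

Use the convergent recurrence hₖ = aₖ·hₖ₋₁ + hₖ₋₂ (and likewise for the denominators kₖ):
a_0 = 12: 12/1
a_1 = 46: 553/46
a_2 = 1: 565/47
a_3 = 1: 1118/93
a_4 = 2: 2801/233
a_5 = 1: 3919/326
a_6 = 2: 10639/885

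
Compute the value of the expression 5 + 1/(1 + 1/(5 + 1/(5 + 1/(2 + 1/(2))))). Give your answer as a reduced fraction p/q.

Collapse the nested fraction from the inside out:
Start with 2.
2 + 1/(2/1) = 2 + 1/2 = 5/2
5 + 1/(5/2) = 5 + 2/5 = 27/5
5 + 1/(27/5) = 5 + 5/27 = 140/27
1 + 1/(140/27) = 1 + 27/140 = 167/140
5 + 1/(167/140) = 5 + 140/167 = 975/167

975/167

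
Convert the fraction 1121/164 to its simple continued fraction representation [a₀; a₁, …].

⌊1121/164⌋ = 6, remainder 137
⌊164/137⌋ = 1, remainder 27
⌊137/27⌋ = 5, remainder 2
⌊27/2⌋ = 13, remainder 1
⌊2/1⌋ = 2, remainder 0

[6; 1, 5, 13, 2]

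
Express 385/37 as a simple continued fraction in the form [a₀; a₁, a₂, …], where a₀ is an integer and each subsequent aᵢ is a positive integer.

Run the Euclidean algorithm, recording each quotient:
⌊385/37⌋ = 10, remainder 15
⌊37/15⌋ = 2, remainder 7
⌊15/7⌋ = 2, remainder 1
⌊7/1⌋ = 7, remainder 0

[10; 2, 2, 7]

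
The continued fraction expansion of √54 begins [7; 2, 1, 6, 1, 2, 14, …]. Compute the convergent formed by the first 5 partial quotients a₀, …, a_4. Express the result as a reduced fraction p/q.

Start with 1.
6 + 1/(1/1) = 6 + 1/1 = 7/1
1 + 1/(7/1) = 1 + 1/7 = 8/7
2 + 1/(8/7) = 2 + 7/8 = 23/8
7 + 1/(23/8) = 7 + 8/23 = 169/23

169/23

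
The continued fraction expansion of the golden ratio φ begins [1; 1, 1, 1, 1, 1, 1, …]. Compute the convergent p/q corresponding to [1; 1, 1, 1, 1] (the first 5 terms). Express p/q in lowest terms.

8/5

Work from the innermost term outward:
Start with 1.
1 + 1/(1/1) = 1 + 1/1 = 2/1
1 + 1/(2/1) = 1 + 1/2 = 3/2
1 + 1/(3/2) = 1 + 2/3 = 5/3
1 + 1/(5/3) = 1 + 3/5 = 8/5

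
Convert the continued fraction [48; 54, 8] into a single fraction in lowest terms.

20792/433

Start with 8.
54 + 1/(8/1) = 54 + 1/8 = 433/8
48 + 1/(433/8) = 48 + 8/433 = 20792/433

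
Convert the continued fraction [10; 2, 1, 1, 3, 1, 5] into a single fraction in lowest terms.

Build up convergents one term at a time:
a_0 = 10: 10/1
a_1 = 2: 21/2
a_2 = 1: 31/3
a_3 = 1: 52/5
a_4 = 3: 187/18
a_5 = 1: 239/23
a_6 = 5: 1382/133

1382/133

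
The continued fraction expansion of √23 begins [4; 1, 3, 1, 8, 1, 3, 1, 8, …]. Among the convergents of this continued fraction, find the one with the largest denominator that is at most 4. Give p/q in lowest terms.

19/4

a_0 = 4: 4/1  (≤ bound)
a_1 = 1: 5/1  (≤ bound)
a_2 = 3: 19/4  (≤ bound)
a_3 = 1: 24/5  (> 4, stop)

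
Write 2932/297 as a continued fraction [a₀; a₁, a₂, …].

2932 = 9·297 + 259, so a_0 = 9
297 = 1·259 + 38, so a_1 = 1
259 = 6·38 + 31, so a_2 = 6
38 = 1·31 + 7, so a_3 = 1
31 = 4·7 + 3, so a_4 = 4
7 = 2·3 + 1, so a_5 = 2
3 = 3·1 + 0, so a_6 = 3

[9; 1, 6, 1, 4, 2, 3]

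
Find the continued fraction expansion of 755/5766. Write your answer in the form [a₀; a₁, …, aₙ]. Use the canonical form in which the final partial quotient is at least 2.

[0; 7, 1, 1, 1, 3, 11, 6]

Apply division with remainder until the remainder is 0:
755 = 0·5766 + 755, so a_0 = 0
5766 = 7·755 + 481, so a_1 = 7
755 = 1·481 + 274, so a_2 = 1
481 = 1·274 + 207, so a_3 = 1
274 = 1·207 + 67, so a_4 = 1
207 = 3·67 + 6, so a_5 = 3
67 = 11·6 + 1, so a_6 = 11
6 = 6·1 + 0, so a_7 = 6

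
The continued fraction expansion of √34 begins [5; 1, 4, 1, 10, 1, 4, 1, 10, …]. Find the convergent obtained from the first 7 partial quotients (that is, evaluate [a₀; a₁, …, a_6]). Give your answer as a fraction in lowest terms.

2035/349

Build up convergents one term at a time:
a_0 = 5: 5/1
a_1 = 1: 6/1
a_2 = 4: 29/5
a_3 = 1: 35/6
a_4 = 10: 379/65
a_5 = 1: 414/71
a_6 = 4: 2035/349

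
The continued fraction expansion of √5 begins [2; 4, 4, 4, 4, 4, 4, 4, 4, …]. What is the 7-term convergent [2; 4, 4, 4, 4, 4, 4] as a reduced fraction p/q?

a_0 = 2: 2/1
a_1 = 4: 9/4
a_2 = 4: 38/17
a_3 = 4: 161/72
a_4 = 4: 682/305
a_5 = 4: 2889/1292
a_6 = 4: 12238/5473

12238/5473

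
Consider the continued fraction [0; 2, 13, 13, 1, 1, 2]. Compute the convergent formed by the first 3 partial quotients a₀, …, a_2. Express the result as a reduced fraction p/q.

Starting at the tail and folding back:
Start with 13.
2 + 1/(13/1) = 2 + 1/13 = 27/13
0 + 1/(27/13) = 0 + 13/27 = 13/27

13/27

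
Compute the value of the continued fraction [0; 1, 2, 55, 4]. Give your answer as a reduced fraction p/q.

a_0 = 0: 0/1
a_1 = 1: 1/1
a_2 = 2: 2/3
a_3 = 55: 111/166
a_4 = 4: 446/667

446/667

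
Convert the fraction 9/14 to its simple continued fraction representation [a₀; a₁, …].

Repeatedly divide and take the remainder:
9 = 0·14 + 9, so a_0 = 0
14 = 1·9 + 5, so a_1 = 1
9 = 1·5 + 4, so a_2 = 1
5 = 1·4 + 1, so a_3 = 1
4 = 4·1 + 0, so a_4 = 4

[0; 1, 1, 1, 4]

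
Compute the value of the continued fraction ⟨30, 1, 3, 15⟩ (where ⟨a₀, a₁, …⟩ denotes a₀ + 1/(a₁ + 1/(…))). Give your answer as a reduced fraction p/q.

1876/61

Build up convergents one term at a time:
a_0 = 30: 30/1
a_1 = 1: 31/1
a_2 = 3: 123/4
a_3 = 15: 1876/61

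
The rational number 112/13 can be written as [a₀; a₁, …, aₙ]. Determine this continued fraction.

112 = 8·13 + 8, so a_0 = 8
13 = 1·8 + 5, so a_1 = 1
8 = 1·5 + 3, so a_2 = 1
5 = 1·3 + 2, so a_3 = 1
3 = 1·2 + 1, so a_4 = 1
2 = 2·1 + 0, so a_5 = 2

[8; 1, 1, 1, 1, 2]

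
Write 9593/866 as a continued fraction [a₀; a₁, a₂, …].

[11; 12, 1, 12, 2, 2]

Apply division with remainder until the remainder is 0:
⌊9593/866⌋ = 11, remainder 67
⌊866/67⌋ = 12, remainder 62
⌊67/62⌋ = 1, remainder 5
⌊62/5⌋ = 12, remainder 2
⌊5/2⌋ = 2, remainder 1
⌊2/1⌋ = 2, remainder 0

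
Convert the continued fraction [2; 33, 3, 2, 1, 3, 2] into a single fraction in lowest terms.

5678/2797

Start with 2.
3 + 1/(2/1) = 3 + 1/2 = 7/2
1 + 1/(7/2) = 1 + 2/7 = 9/7
2 + 1/(9/7) = 2 + 7/9 = 25/9
3 + 1/(25/9) = 3 + 9/25 = 84/25
33 + 1/(84/25) = 33 + 25/84 = 2797/84
2 + 1/(2797/84) = 2 + 84/2797 = 5678/2797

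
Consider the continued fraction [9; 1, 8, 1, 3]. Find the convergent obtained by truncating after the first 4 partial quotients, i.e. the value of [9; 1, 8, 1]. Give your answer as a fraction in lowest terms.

99/10

Build up convergents one term at a time:
a_0 = 9: 9/1
a_1 = 1: 10/1
a_2 = 8: 89/9
a_3 = 1: 99/10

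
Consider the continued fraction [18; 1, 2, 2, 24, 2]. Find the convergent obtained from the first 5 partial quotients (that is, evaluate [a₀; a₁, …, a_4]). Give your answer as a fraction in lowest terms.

3200/171

Start with 24.
2 + 1/(24/1) = 2 + 1/24 = 49/24
2 + 1/(49/24) = 2 + 24/49 = 122/49
1 + 1/(122/49) = 1 + 49/122 = 171/122
18 + 1/(171/122) = 18 + 122/171 = 3200/171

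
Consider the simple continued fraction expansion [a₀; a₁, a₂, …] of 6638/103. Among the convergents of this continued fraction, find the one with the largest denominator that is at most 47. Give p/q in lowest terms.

3029/47

List convergents until the denominator exceeds the bound:
a_0 = 64: 64/1  (≤ bound)
a_1 = 2: 129/2  (≤ bound)
a_2 = 4: 580/9  (≤ bound)
a_3 = 5: 3029/47  (≤ bound)
a_4 = 2: 6638/103  (> 47, stop)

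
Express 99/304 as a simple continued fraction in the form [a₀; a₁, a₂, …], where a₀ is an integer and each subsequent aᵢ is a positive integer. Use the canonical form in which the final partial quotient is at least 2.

[0; 3, 14, 7]

Apply division with remainder until the remainder is 0:
99 ÷ 304 → quotient 0, remainder 99
304 ÷ 99 → quotient 3, remainder 7
99 ÷ 7 → quotient 14, remainder 1
7 ÷ 1 → quotient 7, remainder 0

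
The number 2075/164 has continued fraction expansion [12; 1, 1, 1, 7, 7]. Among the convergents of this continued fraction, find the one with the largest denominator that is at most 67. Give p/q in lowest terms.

a_0 = 12: 12/1  (≤ bound)
a_1 = 1: 13/1  (≤ bound)
a_2 = 1: 25/2  (≤ bound)
a_3 = 1: 38/3  (≤ bound)
a_4 = 7: 291/23  (≤ bound)
a_5 = 7: 2075/164  (> 67, stop)

291/23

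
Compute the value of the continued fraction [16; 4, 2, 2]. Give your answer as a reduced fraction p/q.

Starting at the tail and folding back:
Start with 2.
2 + 1/(2/1) = 2 + 1/2 = 5/2
4 + 1/(5/2) = 4 + 2/5 = 22/5
16 + 1/(22/5) = 16 + 5/22 = 357/22

357/22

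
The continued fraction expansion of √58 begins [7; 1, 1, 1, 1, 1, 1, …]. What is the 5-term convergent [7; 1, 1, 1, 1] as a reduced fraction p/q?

Build up convergents one term at a time:
a_0 = 7: 7/1
a_1 = 1: 8/1
a_2 = 1: 15/2
a_3 = 1: 23/3
a_4 = 1: 38/5

38/5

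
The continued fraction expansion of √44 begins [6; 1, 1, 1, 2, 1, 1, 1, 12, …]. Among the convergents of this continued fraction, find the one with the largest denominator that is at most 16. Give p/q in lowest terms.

List convergents until the denominator exceeds the bound:
a_0 = 6: 6/1  (≤ bound)
a_1 = 1: 7/1  (≤ bound)
a_2 = 1: 13/2  (≤ bound)
a_3 = 1: 20/3  (≤ bound)
a_4 = 2: 53/8  (≤ bound)
a_5 = 1: 73/11  (≤ bound)
a_6 = 1: 126/19  (> 16, stop)

73/11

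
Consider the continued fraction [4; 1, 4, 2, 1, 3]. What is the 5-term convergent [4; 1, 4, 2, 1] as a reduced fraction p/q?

Compute successive convergents:
a_0 = 4: 4/1
a_1 = 1: 5/1
a_2 = 4: 24/5
a_3 = 2: 53/11
a_4 = 1: 77/16

77/16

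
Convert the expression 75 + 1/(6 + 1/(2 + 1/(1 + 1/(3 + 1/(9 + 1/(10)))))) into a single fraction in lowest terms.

Start with 10.
9 + 1/(10/1) = 9 + 1/10 = 91/10
3 + 1/(91/10) = 3 + 10/91 = 283/91
1 + 1/(283/91) = 1 + 91/283 = 374/283
2 + 1/(374/283) = 2 + 283/374 = 1031/374
6 + 1/(1031/374) = 6 + 374/1031 = 6560/1031
75 + 1/(6560/1031) = 75 + 1031/6560 = 493031/6560

493031/6560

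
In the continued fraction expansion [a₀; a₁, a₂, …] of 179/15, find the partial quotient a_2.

14

⌊179/15⌋ = 11, remainder 14
⌊15/14⌋ = 1, remainder 1
⌊14/1⌋ = 14, remainder 0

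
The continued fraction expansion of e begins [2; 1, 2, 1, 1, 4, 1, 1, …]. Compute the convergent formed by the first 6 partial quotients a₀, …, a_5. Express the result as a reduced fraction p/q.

87/32

Work from the innermost term outward:
Start with 4.
1 + 1/(4/1) = 1 + 1/4 = 5/4
1 + 1/(5/4) = 1 + 4/5 = 9/5
2 + 1/(9/5) = 2 + 5/9 = 23/9
1 + 1/(23/9) = 1 + 9/23 = 32/23
2 + 1/(32/23) = 2 + 23/32 = 87/32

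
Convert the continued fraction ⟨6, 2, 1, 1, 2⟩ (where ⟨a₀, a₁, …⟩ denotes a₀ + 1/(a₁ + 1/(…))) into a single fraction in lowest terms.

Start with 2.
1 + 1/(2/1) = 1 + 1/2 = 3/2
1 + 1/(3/2) = 1 + 2/3 = 5/3
2 + 1/(5/3) = 2 + 3/5 = 13/5
6 + 1/(13/5) = 6 + 5/13 = 83/13

83/13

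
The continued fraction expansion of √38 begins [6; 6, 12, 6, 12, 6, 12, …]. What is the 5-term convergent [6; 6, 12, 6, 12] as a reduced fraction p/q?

Use the convergent recurrence hₖ = aₖ·hₖ₋₁ + hₖ₋₂ (and likewise for the denominators kₖ):
a_0 = 6: 6/1
a_1 = 6: 37/6
a_2 = 12: 450/73
a_3 = 6: 2737/444
a_4 = 12: 33294/5401

33294/5401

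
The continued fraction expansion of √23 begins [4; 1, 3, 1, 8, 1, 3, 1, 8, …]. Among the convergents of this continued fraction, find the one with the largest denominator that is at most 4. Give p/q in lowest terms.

19/4

a_0 = 4: 4/1  (≤ bound)
a_1 = 1: 5/1  (≤ bound)
a_2 = 3: 19/4  (≤ bound)
a_3 = 1: 24/5  (> 4, stop)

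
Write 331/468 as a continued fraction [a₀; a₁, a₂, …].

[0; 1, 2, 2, 2, 2, 11]

331 ÷ 468 → quotient 0, remainder 331
468 ÷ 331 → quotient 1, remainder 137
331 ÷ 137 → quotient 2, remainder 57
137 ÷ 57 → quotient 2, remainder 23
57 ÷ 23 → quotient 2, remainder 11
23 ÷ 11 → quotient 2, remainder 1
11 ÷ 1 → quotient 11, remainder 0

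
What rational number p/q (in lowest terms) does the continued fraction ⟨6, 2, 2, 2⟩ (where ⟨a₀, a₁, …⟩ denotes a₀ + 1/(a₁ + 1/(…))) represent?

Work from the innermost term outward:
Start with 2.
2 + 1/(2/1) = 2 + 1/2 = 5/2
2 + 1/(5/2) = 2 + 2/5 = 12/5
6 + 1/(12/5) = 6 + 5/12 = 77/12

77/12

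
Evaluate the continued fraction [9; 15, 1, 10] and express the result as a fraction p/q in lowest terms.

1586/175

Use the convergent recurrence hₖ = aₖ·hₖ₋₁ + hₖ₋₂ (and likewise for the denominators kₖ):
a_0 = 9: 9/1
a_1 = 15: 136/15
a_2 = 1: 145/16
a_3 = 10: 1586/175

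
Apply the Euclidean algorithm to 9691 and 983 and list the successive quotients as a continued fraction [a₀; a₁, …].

⌊9691/983⌋ = 9, remainder 844
⌊983/844⌋ = 1, remainder 139
⌊844/139⌋ = 6, remainder 10
⌊139/10⌋ = 13, remainder 9
⌊10/9⌋ = 1, remainder 1
⌊9/1⌋ = 9, remainder 0

[9; 1, 6, 13, 1, 9]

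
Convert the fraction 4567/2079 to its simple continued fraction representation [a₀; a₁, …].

[2; 5, 12, 34]

⌊4567/2079⌋ = 2, remainder 409
⌊2079/409⌋ = 5, remainder 34
⌊409/34⌋ = 12, remainder 1
⌊34/1⌋ = 34, remainder 0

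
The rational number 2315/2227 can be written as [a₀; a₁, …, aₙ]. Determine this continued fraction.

⌊2315/2227⌋ = 1, remainder 88
⌊2227/88⌋ = 25, remainder 27
⌊88/27⌋ = 3, remainder 7
⌊27/7⌋ = 3, remainder 6
⌊7/6⌋ = 1, remainder 1
⌊6/1⌋ = 6, remainder 0

[1; 25, 3, 3, 1, 6]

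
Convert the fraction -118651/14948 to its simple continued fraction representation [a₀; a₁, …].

[-8; 16, 46, 1, 1, 1, 6]

-118651 = -8·14948 + 933, so a_0 = -8
14948 = 16·933 + 20, so a_1 = 16
933 = 46·20 + 13, so a_2 = 46
20 = 1·13 + 7, so a_3 = 1
13 = 1·7 + 6, so a_4 = 1
7 = 1·6 + 1, so a_5 = 1
6 = 6·1 + 0, so a_6 = 6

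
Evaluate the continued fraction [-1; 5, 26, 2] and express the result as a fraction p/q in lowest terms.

a_0 = -1: -1/1
a_1 = 5: -4/5
a_2 = 26: -105/131
a_3 = 2: -214/267

-214/267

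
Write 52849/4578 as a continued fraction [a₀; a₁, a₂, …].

Repeatedly divide and take the remainder:
52849 = 11·4578 + 2491, so a_0 = 11
4578 = 1·2491 + 2087, so a_1 = 1
2491 = 1·2087 + 404, so a_2 = 1
2087 = 5·404 + 67, so a_3 = 5
404 = 6·67 + 2, so a_4 = 6
67 = 33·2 + 1, so a_5 = 33
2 = 2·1 + 0, so a_6 = 2

[11; 1, 1, 5, 6, 33, 2]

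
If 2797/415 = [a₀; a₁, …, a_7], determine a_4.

5

Repeatedly divide and take the remainder:
⌊2797/415⌋ = 6, remainder 307
⌊415/307⌋ = 1, remainder 108
⌊307/108⌋ = 2, remainder 91
⌊108/91⌋ = 1, remainder 17
⌊91/17⌋ = 5, remainder 6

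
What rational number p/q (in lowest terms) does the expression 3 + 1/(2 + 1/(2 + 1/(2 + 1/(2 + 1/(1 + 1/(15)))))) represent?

2199/644

Build up convergents one term at a time:
a_0 = 3: 3/1
a_1 = 2: 7/2
a_2 = 2: 17/5
a_3 = 2: 41/12
a_4 = 2: 99/29
a_5 = 1: 140/41
a_6 = 15: 2199/644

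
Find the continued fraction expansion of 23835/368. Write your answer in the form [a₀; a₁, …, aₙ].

[64; 1, 3, 3, 28]

⌊23835/368⌋ = 64, remainder 283
⌊368/283⌋ = 1, remainder 85
⌊283/85⌋ = 3, remainder 28
⌊85/28⌋ = 3, remainder 1
⌊28/1⌋ = 28, remainder 0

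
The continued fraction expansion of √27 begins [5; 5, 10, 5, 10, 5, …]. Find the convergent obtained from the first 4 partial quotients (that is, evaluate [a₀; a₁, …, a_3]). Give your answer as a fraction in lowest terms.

Compute successive convergents:
a_0 = 5: 5/1
a_1 = 5: 26/5
a_2 = 10: 265/51
a_3 = 5: 1351/260

1351/260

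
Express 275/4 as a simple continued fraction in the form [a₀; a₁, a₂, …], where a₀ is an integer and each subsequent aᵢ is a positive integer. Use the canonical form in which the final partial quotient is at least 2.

275 = 68·4 + 3, so a_0 = 68
4 = 1·3 + 1, so a_1 = 1
3 = 3·1 + 0, so a_2 = 3

[68; 1, 3]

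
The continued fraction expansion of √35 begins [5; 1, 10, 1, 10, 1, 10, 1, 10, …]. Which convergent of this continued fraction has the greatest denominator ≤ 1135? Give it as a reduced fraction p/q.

846/143

List convergents until the denominator exceeds the bound:
a_0 = 5: 5/1  (≤ bound)
a_1 = 1: 6/1  (≤ bound)
a_2 = 10: 65/11  (≤ bound)
a_3 = 1: 71/12  (≤ bound)
a_4 = 10: 775/131  (≤ bound)
a_5 = 1: 846/143  (≤ bound)
a_6 = 10: 9235/1561  (> 1135, stop)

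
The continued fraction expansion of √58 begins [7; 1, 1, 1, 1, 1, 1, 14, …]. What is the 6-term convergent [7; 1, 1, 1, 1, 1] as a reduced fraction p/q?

61/8

Starting at the tail and folding back:
Start with 1.
1 + 1/(1/1) = 1 + 1/1 = 2/1
1 + 1/(2/1) = 1 + 1/2 = 3/2
1 + 1/(3/2) = 1 + 2/3 = 5/3
1 + 1/(5/3) = 1 + 3/5 = 8/5
7 + 1/(8/5) = 7 + 5/8 = 61/8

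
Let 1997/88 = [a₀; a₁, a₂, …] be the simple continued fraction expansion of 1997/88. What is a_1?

1

⌊1997/88⌋ = 22, remainder 61
⌊88/61⌋ = 1, remainder 27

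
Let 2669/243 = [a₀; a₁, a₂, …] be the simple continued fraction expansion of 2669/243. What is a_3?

Repeatedly divide and take the remainder:
2669 = 10·243 + 239, so a_0 = 10
243 = 1·239 + 4, so a_1 = 1
239 = 59·4 + 3, so a_2 = 59
4 = 1·3 + 1, so a_3 = 1

1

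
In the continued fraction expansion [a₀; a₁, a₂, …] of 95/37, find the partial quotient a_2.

95 = 2·37 + 21, so a_0 = 2
37 = 1·21 + 16, so a_1 = 1
21 = 1·16 + 5, so a_2 = 1

1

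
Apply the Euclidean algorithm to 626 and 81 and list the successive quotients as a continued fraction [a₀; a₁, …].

[7; 1, 2, 1, 2, 7]

Repeatedly divide and take the remainder:
626 = 7·81 + 59, so a_0 = 7
81 = 1·59 + 22, so a_1 = 1
59 = 2·22 + 15, so a_2 = 2
22 = 1·15 + 7, so a_3 = 1
15 = 2·7 + 1, so a_4 = 2
7 = 7·1 + 0, so a_5 = 7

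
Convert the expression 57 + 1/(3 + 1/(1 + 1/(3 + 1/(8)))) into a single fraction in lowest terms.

Work from the innermost term outward:
Start with 8.
3 + 1/(8/1) = 3 + 1/8 = 25/8
1 + 1/(25/8) = 1 + 8/25 = 33/25
3 + 1/(33/25) = 3 + 25/33 = 124/33
57 + 1/(124/33) = 57 + 33/124 = 7101/124

7101/124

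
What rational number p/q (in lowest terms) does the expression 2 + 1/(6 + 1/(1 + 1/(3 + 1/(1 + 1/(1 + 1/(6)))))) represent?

a_0 = 2: 2/1
a_1 = 6: 13/6
a_2 = 1: 15/7
a_3 = 3: 58/27
a_4 = 1: 73/34
a_5 = 1: 131/61
a_6 = 6: 859/400

859/400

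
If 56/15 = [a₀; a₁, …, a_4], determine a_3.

Repeatedly divide and take the remainder:
⌊56/15⌋ = 3, remainder 11
⌊15/11⌋ = 1, remainder 4
⌊11/4⌋ = 2, remainder 3
⌊4/3⌋ = 1, remainder 1

1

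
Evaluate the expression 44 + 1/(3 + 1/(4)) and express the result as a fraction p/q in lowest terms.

576/13

Use the convergent recurrence hₖ = aₖ·hₖ₋₁ + hₖ₋₂ (and likewise for the denominators kₖ):
a_0 = 44: 44/1
a_1 = 3: 133/3
a_2 = 4: 576/13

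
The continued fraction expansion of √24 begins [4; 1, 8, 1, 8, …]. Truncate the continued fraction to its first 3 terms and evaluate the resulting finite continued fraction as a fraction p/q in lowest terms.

44/9

Work from the innermost term outward:
Start with 8.
1 + 1/(8/1) = 1 + 1/8 = 9/8
4 + 1/(9/8) = 4 + 8/9 = 44/9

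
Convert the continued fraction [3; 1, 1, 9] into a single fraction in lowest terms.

67/19

Compute successive convergents:
a_0 = 3: 3/1
a_1 = 1: 4/1
a_2 = 1: 7/2
a_3 = 9: 67/19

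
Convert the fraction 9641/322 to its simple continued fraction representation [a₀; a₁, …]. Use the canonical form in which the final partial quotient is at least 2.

Repeatedly divide and take the remainder:
⌊9641/322⌋ = 29, remainder 303
⌊322/303⌋ = 1, remainder 19
⌊303/19⌋ = 15, remainder 18
⌊19/18⌋ = 1, remainder 1
⌊18/1⌋ = 18, remainder 0

[29; 1, 15, 1, 18]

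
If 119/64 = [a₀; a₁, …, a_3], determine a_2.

6

Apply division with remainder until the remainder is 0:
⌊119/64⌋ = 1, remainder 55
⌊64/55⌋ = 1, remainder 9
⌊55/9⌋ = 6, remainder 1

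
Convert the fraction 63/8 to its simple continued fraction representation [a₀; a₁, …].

⌊63/8⌋ = 7, remainder 7
⌊8/7⌋ = 1, remainder 1
⌊7/1⌋ = 7, remainder 0

[7; 1, 7]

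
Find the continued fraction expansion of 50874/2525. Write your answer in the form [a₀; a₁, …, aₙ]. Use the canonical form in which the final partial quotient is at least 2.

⌊50874/2525⌋ = 20, remainder 374
⌊2525/374⌋ = 6, remainder 281
⌊374/281⌋ = 1, remainder 93
⌊281/93⌋ = 3, remainder 2
⌊93/2⌋ = 46, remainder 1
⌊2/1⌋ = 2, remainder 0

[20; 6, 1, 3, 46, 2]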